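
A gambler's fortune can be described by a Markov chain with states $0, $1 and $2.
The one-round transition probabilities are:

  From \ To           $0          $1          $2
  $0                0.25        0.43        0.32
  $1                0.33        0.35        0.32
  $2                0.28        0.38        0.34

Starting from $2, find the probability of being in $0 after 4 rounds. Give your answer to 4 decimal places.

0.2904

Propagate the distribution vector 4 rounds from $2.
After 0 rounds: (0.0000, 0.0000, 1.0000)
After 1 round: (0.2800, 0.3800, 0.3400)
After 2 rounds: (0.2906, 0.3826, 0.3268)
After 3 rounds: (0.2904, 0.3831, 0.3265)
After 4 rounds: (0.2904, 0.3830, 0.3265)
P(in $0 after 4 rounds) = 0.2904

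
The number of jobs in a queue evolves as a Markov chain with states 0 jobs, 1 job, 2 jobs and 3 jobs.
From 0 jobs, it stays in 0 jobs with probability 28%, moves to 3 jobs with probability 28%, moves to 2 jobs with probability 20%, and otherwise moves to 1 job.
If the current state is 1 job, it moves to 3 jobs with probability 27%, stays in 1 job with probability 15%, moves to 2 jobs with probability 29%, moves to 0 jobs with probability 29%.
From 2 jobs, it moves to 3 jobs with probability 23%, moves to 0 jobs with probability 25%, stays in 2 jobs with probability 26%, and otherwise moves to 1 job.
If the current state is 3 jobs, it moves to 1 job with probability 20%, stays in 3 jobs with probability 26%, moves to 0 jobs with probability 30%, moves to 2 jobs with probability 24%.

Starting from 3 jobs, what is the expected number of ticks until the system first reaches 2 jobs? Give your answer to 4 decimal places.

Let t(s) be the expected number of ticks to first reach 2 jobs from state s, with t(2 jobs) = 0. Conditioning on the first tick:
t(0 jobs) = 1 + 0.28·t(0 jobs) + 0.24·t(1 job) + 0.28·t(3 jobs)
t(1 job) = 1 + 0.29·t(0 jobs) + 0.15·t(1 job) + 0.27·t(3 jobs)
t(3 jobs) = 1 + 0.3·t(0 jobs) + 0.2·t(1 job) + 0.26·t(3 jobs)
Solving: t(0 jobs) = 4.3513, t(1 job) = 3.9935, t(3 jobs) = 4.1947.
Expected ticks from 3 jobs to 2 jobs: 4.1947.

4.1947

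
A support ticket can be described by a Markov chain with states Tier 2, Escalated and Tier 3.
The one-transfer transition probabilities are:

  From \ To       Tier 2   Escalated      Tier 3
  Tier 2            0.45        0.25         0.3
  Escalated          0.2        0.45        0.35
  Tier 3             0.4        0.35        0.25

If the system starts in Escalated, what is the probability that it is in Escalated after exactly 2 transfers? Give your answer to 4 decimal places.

Sum over the intermediate state after 1 transfer:
P = P(Escalated→Tier 2)·P(Tier 2→Escalated) + P(Escalated→Escalated)·P(Escalated→Escalated) + P(Escalated→Tier 3)·P(Tier 3→Escalated)
  = 0.2×0.25 + 0.45×0.45 + 0.35×0.35
  = 0.0500 + 0.2025 + 0.1225 = 0.3750

0.3750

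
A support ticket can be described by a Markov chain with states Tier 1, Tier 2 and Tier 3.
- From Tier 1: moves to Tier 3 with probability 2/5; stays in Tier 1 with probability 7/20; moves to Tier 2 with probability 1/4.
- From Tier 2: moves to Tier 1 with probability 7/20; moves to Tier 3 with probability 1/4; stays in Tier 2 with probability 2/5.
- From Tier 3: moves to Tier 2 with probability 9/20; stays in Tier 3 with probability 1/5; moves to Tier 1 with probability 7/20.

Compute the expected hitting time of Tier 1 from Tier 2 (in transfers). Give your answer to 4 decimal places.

2.8571

Let t(s) be the expected number of transfers to first reach Tier 1 from state s, with t(Tier 1) = 0. Conditioning on the first transfer:
t(Tier 2) = 1 + 0.4·t(Tier 2) + 0.25·t(Tier 3)
t(Tier 3) = 1 + 0.45·t(Tier 2) + 0.2·t(Tier 3)
Solving: t(Tier 2) = 2.8571, t(Tier 3) = 2.8571.
Expected transfers from Tier 2 to Tier 1: 2.8571.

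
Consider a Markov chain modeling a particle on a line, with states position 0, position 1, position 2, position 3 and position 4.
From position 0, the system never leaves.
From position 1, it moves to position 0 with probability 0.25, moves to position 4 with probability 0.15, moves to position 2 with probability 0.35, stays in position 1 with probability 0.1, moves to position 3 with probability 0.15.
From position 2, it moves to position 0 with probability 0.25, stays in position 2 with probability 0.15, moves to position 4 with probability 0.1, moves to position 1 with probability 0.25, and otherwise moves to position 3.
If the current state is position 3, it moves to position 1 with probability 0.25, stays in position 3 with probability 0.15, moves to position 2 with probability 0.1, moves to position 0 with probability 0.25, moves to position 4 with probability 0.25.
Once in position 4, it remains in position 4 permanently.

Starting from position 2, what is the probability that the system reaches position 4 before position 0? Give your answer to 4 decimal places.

Let h(s) be the probability of absorption at position 4 starting from transient state s. Then h(position 4) = 1 and h(position 0) = 0. By first-step analysis:
h(position 1) = 0.25·0 + 0.1·h(position 1) + 0.35·h(position 2) + 0.15·h(position 3) + 0.15·1
h(position 2) = 0.25·0 + 0.25·h(position 1) + 0.15·h(position 2) + 0.25·h(position 3) + 0.1·1
h(position 3) = 0.25·0 + 0.25·h(position 1) + 0.1·h(position 2) + 0.15·h(position 3) + 0.25·1
Solving: h(position 1) = 0.3824, h(position 2) = 0.3622, h(position 3) = 0.4492.
Starting from position 2, the probability is 0.3622.

0.3622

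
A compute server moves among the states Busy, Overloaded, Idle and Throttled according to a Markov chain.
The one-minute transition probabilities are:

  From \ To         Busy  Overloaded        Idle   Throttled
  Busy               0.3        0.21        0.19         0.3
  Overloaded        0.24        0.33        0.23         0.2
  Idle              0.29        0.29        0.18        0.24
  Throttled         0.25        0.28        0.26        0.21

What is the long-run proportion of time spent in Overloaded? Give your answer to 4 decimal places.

0.2772

Let the stationary distribution be π with π = πP and π_1 + π_2 + π_3 + π_4 = 1.
π_1 = 0.3·π_1 + 0.24·π_2 + 0.29·π_3 + 0.25·π_4
π_2 = 0.21·π_1 + 0.33·π_2 + 0.29·π_3 + 0.28·π_4
π_3 = 0.19·π_1 + 0.23·π_2 + 0.18·π_3 + 0.26·π_4
Solving with the normalization constraint gives π = (0.2693, 0.2772, 0.2156, 0.2379).
So the stationary probability of Overloaded is 0.2772.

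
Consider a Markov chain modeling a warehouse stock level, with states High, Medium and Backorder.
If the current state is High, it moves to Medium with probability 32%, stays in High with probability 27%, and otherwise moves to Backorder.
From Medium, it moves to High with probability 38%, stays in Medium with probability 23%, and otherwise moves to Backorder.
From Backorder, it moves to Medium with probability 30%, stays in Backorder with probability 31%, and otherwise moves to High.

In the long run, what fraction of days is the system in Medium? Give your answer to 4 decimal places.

0.2868

Let the stationary distribution be π with π = πP and π_1 + π_2 + π_3 = 1.
π_1 = 0.27·π_1 + 0.38·π_2 + 0.39·π_3
π_2 = 0.32·π_1 + 0.23·π_2 + 0.3·π_3
Solving with the normalization constraint gives π = (0.3457, 0.2868, 0.3675).
So the stationary probability of Medium is 0.2868.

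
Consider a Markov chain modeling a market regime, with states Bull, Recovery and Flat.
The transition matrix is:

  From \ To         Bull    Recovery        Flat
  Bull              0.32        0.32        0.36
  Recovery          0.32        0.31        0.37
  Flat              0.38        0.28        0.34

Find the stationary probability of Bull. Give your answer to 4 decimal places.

Let the stationary distribution be π with π = πP and π_1 + π_2 + π_3 = 1.
π_1 = 0.32·π_1 + 0.32·π_2 + 0.38·π_3
π_2 = 0.32·π_1 + 0.31·π_2 + 0.28·π_3
Solving with the normalization constraint gives π = (0.3414, 0.3027, 0.3559).
So the stationary probability of Bull is 0.3414.

0.3414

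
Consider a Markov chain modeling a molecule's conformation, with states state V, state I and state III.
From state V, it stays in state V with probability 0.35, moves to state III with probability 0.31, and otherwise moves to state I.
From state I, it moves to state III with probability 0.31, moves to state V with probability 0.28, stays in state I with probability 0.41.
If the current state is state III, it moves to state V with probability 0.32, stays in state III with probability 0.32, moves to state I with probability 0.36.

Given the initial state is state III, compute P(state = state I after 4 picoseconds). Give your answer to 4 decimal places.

Propagate the distribution vector 4 picoseconds from state III.
After 0 picoseconds: (0.0000, 0.0000, 1.0000)
After 1 picosecond: (0.3200, 0.3600, 0.3200)
After 2 picoseconds: (0.3152, 0.3716, 0.3132)
After 3 picoseconds: (0.3146, 0.3723, 0.3131)
After 4 picoseconds: (0.3145, 0.3723, 0.3131)
P(in state I after 4 picoseconds) = 0.3723

0.3723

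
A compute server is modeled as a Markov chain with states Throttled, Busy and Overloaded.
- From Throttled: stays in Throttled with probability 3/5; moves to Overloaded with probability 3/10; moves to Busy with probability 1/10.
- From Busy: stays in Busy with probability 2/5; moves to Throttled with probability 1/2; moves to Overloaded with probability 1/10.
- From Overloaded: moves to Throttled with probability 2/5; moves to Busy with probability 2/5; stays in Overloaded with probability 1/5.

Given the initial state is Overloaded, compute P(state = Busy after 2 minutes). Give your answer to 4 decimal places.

Sum over the intermediate state after 1 minute:
P = P(Overloaded→Throttled)·P(Throttled→Busy) + P(Overloaded→Busy)·P(Busy→Busy) + P(Overloaded→Overloaded)·P(Overloaded→Busy)
  = 0.4×0.1 + 0.4×0.4 + 0.2×0.4
  = 0.0400 + 0.1600 + 0.0800 = 0.2800

0.2800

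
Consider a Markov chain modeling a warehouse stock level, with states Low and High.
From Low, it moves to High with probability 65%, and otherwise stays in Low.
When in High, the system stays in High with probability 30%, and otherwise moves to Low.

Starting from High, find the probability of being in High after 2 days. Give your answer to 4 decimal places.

0.5450

Sum over the intermediate state after 1 day:
P = P(High→Low)·P(Low→High) + P(High→High)·P(High→High)
  = 0.7×0.65 + 0.3×0.3
  = 0.4550 + 0.0900 = 0.5450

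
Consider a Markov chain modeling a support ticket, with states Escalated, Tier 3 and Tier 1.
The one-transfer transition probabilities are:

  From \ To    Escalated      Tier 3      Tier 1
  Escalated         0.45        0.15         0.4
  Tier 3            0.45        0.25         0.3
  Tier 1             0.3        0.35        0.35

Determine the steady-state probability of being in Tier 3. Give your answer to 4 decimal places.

0.2461

Let the stationary distribution be π with π = πP and π_1 + π_2 + π_3 = 1.
π_1 = 0.45·π_1 + 0.45·π_2 + 0.3·π_3
π_2 = 0.15·π_1 + 0.25·π_2 + 0.35·π_3
Solving with the normalization constraint gives π = (0.3964, 0.2461, 0.3575).
So the stationary probability of Tier 3 is 0.2461.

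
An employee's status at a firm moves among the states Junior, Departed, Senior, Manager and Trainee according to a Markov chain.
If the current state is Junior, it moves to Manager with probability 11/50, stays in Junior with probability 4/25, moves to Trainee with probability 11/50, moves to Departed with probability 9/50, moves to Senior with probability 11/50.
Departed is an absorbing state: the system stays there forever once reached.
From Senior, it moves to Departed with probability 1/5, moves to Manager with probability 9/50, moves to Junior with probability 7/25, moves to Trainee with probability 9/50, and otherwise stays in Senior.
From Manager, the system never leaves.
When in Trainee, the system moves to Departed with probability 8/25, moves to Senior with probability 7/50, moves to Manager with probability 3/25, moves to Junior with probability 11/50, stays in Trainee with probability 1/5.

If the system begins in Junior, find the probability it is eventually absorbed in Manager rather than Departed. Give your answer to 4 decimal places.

Let h(s) be the probability of absorption at Manager starting from transient state s. Then h(Manager) = 1 and h(Departed) = 0. By first-step analysis:
h(Junior) = 0.16·h(Junior) + 0.18·0 + 0.22·h(Senior) + 0.22·1 + 0.22·h(Trainee)
h(Senior) = 0.28·h(Junior) + 0.2·0 + 0.16·h(Senior) + 0.18·1 + 0.18·h(Trainee)
h(Trainee) = 0.22·h(Junior) + 0.32·0 + 0.14·h(Senior) + 0.12·1 + 0.2·h(Trainee)
Solving: h(Junior) = 0.4735, h(Senior) = 0.4490, h(Trainee) = 0.3588.
Starting from Junior, the probability is 0.4735.

0.4735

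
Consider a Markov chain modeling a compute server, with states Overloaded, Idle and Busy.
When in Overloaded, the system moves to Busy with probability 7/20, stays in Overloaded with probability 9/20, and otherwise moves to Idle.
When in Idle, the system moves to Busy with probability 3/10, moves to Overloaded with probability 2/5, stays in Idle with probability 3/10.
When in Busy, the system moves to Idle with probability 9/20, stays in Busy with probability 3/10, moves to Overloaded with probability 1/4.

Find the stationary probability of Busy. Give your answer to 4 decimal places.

0.3185

Let the stationary distribution be π with π = πP and π_1 + π_2 + π_3 = 1.
π_1 = 0.45·π_1 + 0.4·π_2 + 0.25·π_3
π_2 = 0.2·π_1 + 0.3·π_2 + 0.45·π_3
Solving with the normalization constraint gives π = (0.3708, 0.3107, 0.3185).
So the stationary probability of Busy is 0.3185.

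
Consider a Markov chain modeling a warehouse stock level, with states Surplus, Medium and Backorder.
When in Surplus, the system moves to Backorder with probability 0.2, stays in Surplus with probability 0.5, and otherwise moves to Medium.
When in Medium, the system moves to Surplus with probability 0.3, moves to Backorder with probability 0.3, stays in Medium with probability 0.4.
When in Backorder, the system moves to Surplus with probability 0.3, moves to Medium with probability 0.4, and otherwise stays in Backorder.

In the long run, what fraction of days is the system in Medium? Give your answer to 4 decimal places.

Let the stationary distribution be π with π = πP and π_1 + π_2 + π_3 = 1.
π_1 = 0.5·π_1 + 0.3·π_2 + 0.3·π_3
π_2 = 0.3·π_1 + 0.4·π_2 + 0.4·π_3
Solving with the normalization constraint gives π = (0.3750, 0.3625, 0.2625).
So the stationary probability of Medium is 0.3625.

0.3625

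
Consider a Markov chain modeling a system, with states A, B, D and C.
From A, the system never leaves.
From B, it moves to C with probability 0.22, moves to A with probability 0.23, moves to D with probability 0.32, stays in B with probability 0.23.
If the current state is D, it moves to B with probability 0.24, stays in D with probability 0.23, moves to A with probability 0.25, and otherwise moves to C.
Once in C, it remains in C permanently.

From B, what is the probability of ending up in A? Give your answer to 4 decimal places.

0.4982

Let h(s) be the probability of absorption at A starting from transient state s. Then h(A) = 1 and h(C) = 0. By first-step analysis:
h(B) = 0.23·1 + 0.23·h(B) + 0.32·h(D) + 0.22·0
h(D) = 0.25·1 + 0.24·h(B) + 0.23·h(D) + 0.28·0
Solving: h(B) = 0.4982, h(D) = 0.4799.
Starting from B, the probability is 0.4982.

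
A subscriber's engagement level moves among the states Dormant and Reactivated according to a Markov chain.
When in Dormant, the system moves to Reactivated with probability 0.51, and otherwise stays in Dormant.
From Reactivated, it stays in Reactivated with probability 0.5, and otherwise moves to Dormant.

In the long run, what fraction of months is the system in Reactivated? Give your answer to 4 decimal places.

Let the stationary distribution be π with π = πP and π_1 + π_2 = 1.
π_1 = 0.49·π_1 + 0.5·π_2
Solving with the normalization constraint gives π = (0.4950, 0.5050).
So the stationary probability of Reactivated is 0.5050.

0.5050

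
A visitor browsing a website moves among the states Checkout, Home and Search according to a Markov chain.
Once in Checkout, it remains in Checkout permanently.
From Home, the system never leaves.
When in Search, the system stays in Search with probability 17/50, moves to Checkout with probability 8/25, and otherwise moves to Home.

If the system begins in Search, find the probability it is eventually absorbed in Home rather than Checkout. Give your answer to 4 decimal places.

0.5152

Let h(s) be the probability of absorption at Home starting from transient state s. Then h(Home) = 1 and h(Checkout) = 0. By first-step analysis:
h(Search) = 0.32·0 + 0.34·1 + 0.34·h(Search)
Solving: h(Search) = 0.5152.
Starting from Search, the probability is 0.5152.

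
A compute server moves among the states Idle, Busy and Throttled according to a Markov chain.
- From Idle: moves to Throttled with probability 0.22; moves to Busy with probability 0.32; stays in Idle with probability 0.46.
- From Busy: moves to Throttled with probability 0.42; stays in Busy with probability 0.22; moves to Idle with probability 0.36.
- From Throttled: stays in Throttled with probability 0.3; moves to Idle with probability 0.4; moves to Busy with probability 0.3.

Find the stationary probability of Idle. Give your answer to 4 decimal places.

Let the stationary distribution be π with π = πP and π_1 + π_2 + π_3 = 1.
π_1 = 0.46·π_1 + 0.36·π_2 + 0.4·π_3
π_2 = 0.32·π_1 + 0.22·π_2 + 0.3·π_3
Solving with the normalization constraint gives π = (0.4134, 0.2854, 0.3012).
So the stationary probability of Idle is 0.4134.

0.4134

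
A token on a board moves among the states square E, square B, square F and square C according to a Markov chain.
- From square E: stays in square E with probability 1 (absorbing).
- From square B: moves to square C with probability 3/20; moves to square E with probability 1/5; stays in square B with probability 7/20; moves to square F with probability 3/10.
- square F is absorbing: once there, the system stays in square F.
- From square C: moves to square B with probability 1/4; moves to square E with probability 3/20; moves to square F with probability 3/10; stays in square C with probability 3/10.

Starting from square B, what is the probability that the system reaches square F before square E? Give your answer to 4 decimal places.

0.6108

Let h(s) be the probability of absorption at square F starting from transient state s. Then h(square F) = 1 and h(square E) = 0. By first-step analysis:
h(square B) = 0.2·0 + 0.35·h(square B) + 0.3·1 + 0.15·h(square C)
h(square C) = 0.15·0 + 0.25·h(square B) + 0.3·1 + 0.3·h(square C)
Solving: h(square B) = 0.6108, h(square C) = 0.6467.
Starting from square B, the probability is 0.6108.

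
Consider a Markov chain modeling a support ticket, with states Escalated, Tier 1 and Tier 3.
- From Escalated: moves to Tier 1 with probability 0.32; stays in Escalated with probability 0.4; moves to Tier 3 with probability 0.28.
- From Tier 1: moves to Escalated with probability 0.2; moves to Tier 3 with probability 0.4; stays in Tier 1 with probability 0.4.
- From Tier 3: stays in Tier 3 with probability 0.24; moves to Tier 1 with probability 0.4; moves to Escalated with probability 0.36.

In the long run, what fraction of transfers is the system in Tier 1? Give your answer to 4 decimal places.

0.3750

Let the stationary distribution be π with π = πP and π_1 + π_2 + π_3 = 1.
π_1 = 0.4·π_1 + 0.2·π_2 + 0.36·π_3
π_2 = 0.32·π_1 + 0.4·π_2 + 0.4·π_3
Solving with the normalization constraint gives π = (0.3125, 0.3750, 0.3125).
So the stationary probability of Tier 1 is 0.3750.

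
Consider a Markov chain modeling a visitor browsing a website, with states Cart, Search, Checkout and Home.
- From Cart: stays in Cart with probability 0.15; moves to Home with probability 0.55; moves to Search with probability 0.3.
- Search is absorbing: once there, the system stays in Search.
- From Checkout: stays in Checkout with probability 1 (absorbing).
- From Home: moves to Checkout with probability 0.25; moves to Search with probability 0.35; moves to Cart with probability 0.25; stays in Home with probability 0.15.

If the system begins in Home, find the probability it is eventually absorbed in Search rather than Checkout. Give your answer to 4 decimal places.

Let h(s) be the probability of absorption at Search starting from transient state s. Then h(Search) = 1 and h(Checkout) = 0. By first-step analysis:
h(Cart) = 0.15·h(Cart) + 0.3·1 + 0.55·h(Home)
h(Home) = 0.25·h(Cart) + 0.35·1 + 0.25·0 + 0.15·h(Home)
Solving: h(Cart) = 0.7650, h(Home) = 0.6368.
Starting from Home, the probability is 0.6368.

0.6368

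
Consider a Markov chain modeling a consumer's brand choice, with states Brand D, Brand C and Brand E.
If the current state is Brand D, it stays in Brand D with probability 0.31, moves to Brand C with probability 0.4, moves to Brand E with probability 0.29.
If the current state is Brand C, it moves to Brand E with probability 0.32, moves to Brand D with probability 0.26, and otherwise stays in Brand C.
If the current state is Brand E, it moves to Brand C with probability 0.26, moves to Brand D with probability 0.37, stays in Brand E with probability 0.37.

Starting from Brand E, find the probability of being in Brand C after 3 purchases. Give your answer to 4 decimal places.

Propagate the distribution vector 3 purchases from Brand E.
After 0 purchases: (0.0000, 0.0000, 1.0000)
After 1 purchase: (0.3700, 0.2600, 0.3700)
After 2 purchases: (0.3192, 0.3534, 0.3274)
After 3 purchases: (0.3120, 0.3612, 0.3268)
P(in Brand C after 3 purchases) = 0.3612

0.3612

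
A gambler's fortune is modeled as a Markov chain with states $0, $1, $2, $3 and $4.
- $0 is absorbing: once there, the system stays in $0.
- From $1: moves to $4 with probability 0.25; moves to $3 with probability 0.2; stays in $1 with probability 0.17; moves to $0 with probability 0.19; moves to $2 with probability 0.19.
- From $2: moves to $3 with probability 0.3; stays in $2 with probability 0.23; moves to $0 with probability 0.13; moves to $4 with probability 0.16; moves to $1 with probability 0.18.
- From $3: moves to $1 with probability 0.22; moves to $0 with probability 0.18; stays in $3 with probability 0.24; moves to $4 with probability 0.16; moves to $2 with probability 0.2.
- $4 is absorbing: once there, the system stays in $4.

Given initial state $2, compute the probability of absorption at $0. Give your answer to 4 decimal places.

0.4662

Let h(s) be the probability of absorption at $0 starting from transient state s. Then h($0) = 1 and h($4) = 0. By first-step analysis:
h($1) = 0.19·1 + 0.17·h($1) + 0.19·h($2) + 0.2·h($3) + 0.25·0
h($2) = 0.13·1 + 0.18·h($1) + 0.23·h($2) + 0.3·h($3) + 0.16·0
h($3) = 0.18·1 + 0.22·h($1) + 0.2·h($2) + 0.24·h($3) + 0.16·0
Solving: h($1) = 0.4539, h($2) = 0.4662, h($3) = 0.4909.
Starting from $2, the probability is 0.4662.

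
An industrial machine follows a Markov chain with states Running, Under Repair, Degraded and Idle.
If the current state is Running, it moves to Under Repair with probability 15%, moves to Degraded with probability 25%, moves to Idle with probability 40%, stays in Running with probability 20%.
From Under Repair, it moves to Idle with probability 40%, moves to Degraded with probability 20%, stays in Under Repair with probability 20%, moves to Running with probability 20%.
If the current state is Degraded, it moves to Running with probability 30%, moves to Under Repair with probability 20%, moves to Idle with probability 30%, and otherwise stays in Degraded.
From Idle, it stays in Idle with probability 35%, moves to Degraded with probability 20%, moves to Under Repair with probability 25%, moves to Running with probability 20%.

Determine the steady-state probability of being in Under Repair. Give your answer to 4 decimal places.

Let the stationary distribution be π with π = πP and π_1 + π_2 + π_3 + π_4 = 1.
π_1 = 0.2·π_1 + 0.2·π_2 + 0.3·π_3 + 0.2·π_4
π_2 = 0.15·π_1 + 0.2·π_2 + 0.2·π_3 + 0.25·π_4
π_3 = 0.25·π_1 + 0.2·π_2 + 0.2·π_3 + 0.2·π_4
Solving with the normalization constraint gives π = (0.2211, 0.2070, 0.2111, 0.3609).
So the stationary probability of Under Repair is 0.2070.

0.2070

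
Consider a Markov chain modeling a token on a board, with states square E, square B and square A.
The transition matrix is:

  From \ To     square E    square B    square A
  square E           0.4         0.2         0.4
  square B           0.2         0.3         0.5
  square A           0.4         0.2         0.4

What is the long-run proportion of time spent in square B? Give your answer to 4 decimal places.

0.2222

Let the stationary distribution be π with π = πP and π_1 + π_2 + π_3 = 1.
π_1 = 0.4·π_1 + 0.2·π_2 + 0.4·π_3
π_2 = 0.2·π_1 + 0.3·π_2 + 0.2·π_3
Solving with the normalization constraint gives π = (0.3556, 0.2222, 0.4222).
So the stationary probability of square B is 0.2222.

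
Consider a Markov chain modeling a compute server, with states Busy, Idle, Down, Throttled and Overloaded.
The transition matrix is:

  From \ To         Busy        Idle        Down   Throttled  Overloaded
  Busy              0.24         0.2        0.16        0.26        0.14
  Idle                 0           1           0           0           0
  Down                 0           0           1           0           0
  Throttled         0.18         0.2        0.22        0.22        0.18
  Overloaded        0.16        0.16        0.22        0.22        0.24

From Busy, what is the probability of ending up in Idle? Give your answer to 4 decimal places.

Let h(s) be the probability of absorption at Idle starting from transient state s. Then h(Idle) = 1 and h(Down) = 0. By first-step analysis:
h(Busy) = 0.24·h(Busy) + 0.2·1 + 0.16·0 + 0.26·h(Throttled) + 0.14·h(Overloaded)
h(Throttled) = 0.18·h(Busy) + 0.2·1 + 0.22·0 + 0.22·h(Throttled) + 0.18·h(Overloaded)
h(Overloaded) = 0.16·h(Busy) + 0.16·1 + 0.22·0 + 0.22·h(Throttled) + 0.24·h(Overloaded)
Solving: h(Busy) = 0.5116, h(Throttled) = 0.4800, h(Overloaded) = 0.4572.
Starting from Busy, the probability is 0.5116.

0.5116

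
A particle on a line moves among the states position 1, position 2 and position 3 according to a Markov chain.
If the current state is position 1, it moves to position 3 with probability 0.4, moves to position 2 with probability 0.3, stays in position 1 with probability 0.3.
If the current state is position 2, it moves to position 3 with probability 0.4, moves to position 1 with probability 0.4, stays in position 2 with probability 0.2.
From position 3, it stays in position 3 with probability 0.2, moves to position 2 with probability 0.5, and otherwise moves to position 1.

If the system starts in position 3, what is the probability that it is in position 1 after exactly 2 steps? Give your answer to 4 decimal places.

Sum over the intermediate state after 1 step:
P = P(position 3→position 1)·P(position 1→position 1) + P(position 3→position 2)·P(position 2→position 1) + P(position 3→position 3)·P(position 3→position 1)
  = 0.3×0.3 + 0.5×0.4 + 0.2×0.3
  = 0.0900 + 0.2000 + 0.0600 = 0.3500

0.3500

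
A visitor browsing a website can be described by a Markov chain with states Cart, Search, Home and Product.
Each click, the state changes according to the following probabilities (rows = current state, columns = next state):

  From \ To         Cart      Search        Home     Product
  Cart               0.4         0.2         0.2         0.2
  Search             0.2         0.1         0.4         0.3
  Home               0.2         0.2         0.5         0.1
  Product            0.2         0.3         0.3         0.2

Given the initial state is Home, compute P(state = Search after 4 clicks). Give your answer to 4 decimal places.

Propagate the distribution vector 4 clicks from Home.
After 0 clicks: (0.0000, 0.0000, 1.0000, 0.0000)
After 1 click: (0.2000, 0.2000, 0.5000, 0.1000)
After 2 clicks: (0.2400, 0.1900, 0.4000, 0.1700)
After 3 clicks: (0.2480, 0.1980, 0.3750, 0.1790)
After 4 clicks: (0.2496, 0.1981, 0.3700, 0.1823)
P(in Search after 4 clicks) = 0.1981

0.1981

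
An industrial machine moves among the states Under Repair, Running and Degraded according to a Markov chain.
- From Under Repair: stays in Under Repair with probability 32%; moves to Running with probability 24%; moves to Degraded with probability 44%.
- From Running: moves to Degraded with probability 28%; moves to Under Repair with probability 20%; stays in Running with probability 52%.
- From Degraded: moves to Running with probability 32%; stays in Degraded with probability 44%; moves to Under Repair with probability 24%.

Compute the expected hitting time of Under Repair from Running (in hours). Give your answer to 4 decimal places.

Let t(s) be the expected number of hours to first reach Under Repair from state s, with t(Under Repair) = 0. Conditioning on the first hour:
t(Running) = 1 + 0.52·t(Running) + 0.28·t(Degraded)
t(Degraded) = 1 + 0.32·t(Running) + 0.44·t(Degraded)
Solving: t(Running) = 4.6875, t(Degraded) = 4.4643.
Expected hours from Running to Under Repair: 4.6875.

4.6875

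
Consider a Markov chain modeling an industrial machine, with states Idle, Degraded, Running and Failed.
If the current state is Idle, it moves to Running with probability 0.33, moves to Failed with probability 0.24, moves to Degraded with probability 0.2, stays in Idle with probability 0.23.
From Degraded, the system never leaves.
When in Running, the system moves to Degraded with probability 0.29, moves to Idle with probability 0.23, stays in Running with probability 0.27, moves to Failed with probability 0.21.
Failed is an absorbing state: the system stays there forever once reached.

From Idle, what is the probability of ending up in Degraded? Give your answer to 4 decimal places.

0.4971

Let h(s) be the probability of absorption at Degraded starting from transient state s. Then h(Degraded) = 1 and h(Failed) = 0. By first-step analysis:
h(Idle) = 0.23·h(Idle) + 0.2·1 + 0.33·h(Running) + 0.24·0
h(Running) = 0.23·h(Idle) + 0.29·1 + 0.27·h(Running) + 0.21·0
Solving: h(Idle) = 0.4971, h(Running) = 0.5539.
Starting from Idle, the probability is 0.4971.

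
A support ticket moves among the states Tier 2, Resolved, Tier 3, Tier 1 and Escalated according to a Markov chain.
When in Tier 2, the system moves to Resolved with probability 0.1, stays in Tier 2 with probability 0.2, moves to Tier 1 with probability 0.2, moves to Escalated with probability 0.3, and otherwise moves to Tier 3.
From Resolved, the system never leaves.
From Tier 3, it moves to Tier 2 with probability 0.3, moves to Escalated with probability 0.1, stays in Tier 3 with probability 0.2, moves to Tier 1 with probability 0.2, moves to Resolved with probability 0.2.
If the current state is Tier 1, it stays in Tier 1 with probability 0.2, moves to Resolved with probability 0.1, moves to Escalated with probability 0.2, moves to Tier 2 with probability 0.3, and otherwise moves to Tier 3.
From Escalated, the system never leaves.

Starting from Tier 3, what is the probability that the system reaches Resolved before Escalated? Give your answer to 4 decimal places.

0.4667

Let h(s) be the probability of absorption at Resolved starting from transient state s. Then h(Resolved) = 1 and h(Escalated) = 0. By first-step analysis:
h(Tier 2) = 0.2·h(Tier 2) + 0.1·1 + 0.2·h(Tier 3) + 0.2·h(Tier 1) + 0.3·0
h(Tier 3) = 0.3·h(Tier 2) + 0.2·1 + 0.2·h(Tier 3) + 0.2·h(Tier 1) + 0.1·0
h(Tier 1) = 0.3·h(Tier 2) + 0.1·1 + 0.2·h(Tier 3) + 0.2·h(Tier 1) + 0.2·0
Solving: h(Tier 2) = 0.3333, h(Tier 3) = 0.4667, h(Tier 1) = 0.3667.
Starting from Tier 3, the probability is 0.4667.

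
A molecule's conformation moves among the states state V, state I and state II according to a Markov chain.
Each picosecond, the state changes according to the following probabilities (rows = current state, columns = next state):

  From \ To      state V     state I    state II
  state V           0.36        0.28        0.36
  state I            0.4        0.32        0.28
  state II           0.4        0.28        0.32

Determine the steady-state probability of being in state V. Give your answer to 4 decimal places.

Let the stationary distribution be π with π = πP and π_1 + π_2 + π_3 = 1.
π_1 = 0.36·π_1 + 0.4·π_2 + 0.4·π_3
π_2 = 0.28·π_1 + 0.32·π_2 + 0.28·π_3
Solving with the normalization constraint gives π = (0.3846, 0.2917, 0.3237).
So the stationary probability of state V is 0.3846.

0.3846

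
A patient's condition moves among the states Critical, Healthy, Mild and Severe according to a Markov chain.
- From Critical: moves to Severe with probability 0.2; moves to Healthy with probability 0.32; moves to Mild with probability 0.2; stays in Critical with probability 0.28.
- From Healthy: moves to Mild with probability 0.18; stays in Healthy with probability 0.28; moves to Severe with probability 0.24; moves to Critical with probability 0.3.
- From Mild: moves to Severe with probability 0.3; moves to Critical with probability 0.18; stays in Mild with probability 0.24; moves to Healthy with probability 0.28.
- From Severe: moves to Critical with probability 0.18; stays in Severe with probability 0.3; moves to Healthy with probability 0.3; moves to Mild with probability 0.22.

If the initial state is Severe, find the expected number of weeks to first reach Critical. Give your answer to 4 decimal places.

Let t(s) be the expected number of weeks to first reach Critical from state s, with t(Critical) = 0. Conditioning on the first week:
t(Healthy) = 1 + 0.28·t(Healthy) + 0.18·t(Mild) + 0.24·t(Severe)
t(Mild) = 1 + 0.28·t(Healthy) + 0.24·t(Mild) + 0.3·t(Severe)
t(Severe) = 1 + 0.3·t(Healthy) + 0.22·t(Mild) + 0.3·t(Severe)
Solving: t(Healthy) = 4.1075, t(Mild) = 4.6668, t(Severe) = 4.6556.
Expected weeks from Severe to Critical: 4.6556.

4.6556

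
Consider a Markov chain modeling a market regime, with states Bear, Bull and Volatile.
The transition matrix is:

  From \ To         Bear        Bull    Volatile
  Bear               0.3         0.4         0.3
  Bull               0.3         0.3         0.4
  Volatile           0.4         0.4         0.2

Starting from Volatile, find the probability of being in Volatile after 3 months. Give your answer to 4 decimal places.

Propagate the distribution vector 3 months from Volatile.
After 0 months: (0.0000, 0.0000, 1.0000)
After 1 month: (0.4000, 0.4000, 0.2000)
After 2 months: (0.3200, 0.3600, 0.3200)
After 3 months: (0.3320, 0.3640, 0.3040)
P(in Volatile after 3 months) = 0.3040

0.3040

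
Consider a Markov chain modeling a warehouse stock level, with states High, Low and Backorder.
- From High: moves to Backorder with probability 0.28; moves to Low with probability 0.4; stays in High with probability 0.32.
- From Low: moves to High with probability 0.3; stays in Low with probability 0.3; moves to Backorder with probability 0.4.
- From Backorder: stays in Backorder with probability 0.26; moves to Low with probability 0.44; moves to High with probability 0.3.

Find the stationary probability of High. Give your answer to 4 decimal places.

0.3061

Let the stationary distribution be π with π = πP and π_1 + π_2 + π_3 = 1.
π_1 = 0.32·π_1 + 0.3·π_2 + 0.3·π_3
π_2 = 0.4·π_1 + 0.3·π_2 + 0.44·π_3
Solving with the normalization constraint gives π = (0.3061, 0.3752, 0.3187).
So the stationary probability of High is 0.3061.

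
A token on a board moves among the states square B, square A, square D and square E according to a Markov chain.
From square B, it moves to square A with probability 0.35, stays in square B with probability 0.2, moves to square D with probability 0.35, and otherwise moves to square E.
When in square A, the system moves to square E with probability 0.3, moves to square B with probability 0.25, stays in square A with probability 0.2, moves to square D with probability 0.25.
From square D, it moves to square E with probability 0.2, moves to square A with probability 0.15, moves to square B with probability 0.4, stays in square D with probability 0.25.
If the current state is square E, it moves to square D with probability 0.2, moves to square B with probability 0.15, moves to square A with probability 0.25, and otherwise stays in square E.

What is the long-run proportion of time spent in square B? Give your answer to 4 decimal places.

Let the stationary distribution be π with π = πP and π_1 + π_2 + π_3 + π_4 = 1.
π_1 = 0.2·π_1 + 0.25·π_2 + 0.4·π_3 + 0.15·π_4
π_2 = 0.35·π_1 + 0.2·π_2 + 0.15·π_3 + 0.25·π_4
π_3 = 0.35·π_1 + 0.25·π_2 + 0.25·π_3 + 0.2·π_4
Solving with the normalization constraint gives π = (0.2520, 0.2371, 0.2628, 0.2481).
So the stationary probability of square B is 0.2520.

0.2520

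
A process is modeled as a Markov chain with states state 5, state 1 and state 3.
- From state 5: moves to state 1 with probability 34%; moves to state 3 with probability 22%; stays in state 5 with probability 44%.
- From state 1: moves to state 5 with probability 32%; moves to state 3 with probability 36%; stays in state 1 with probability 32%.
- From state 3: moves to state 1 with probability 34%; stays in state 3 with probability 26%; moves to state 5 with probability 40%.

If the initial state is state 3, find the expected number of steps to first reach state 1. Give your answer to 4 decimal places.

Let t(s) be the expected number of steps to first reach state 1 from state s, with t(state 1) = 0. Conditioning on the first step:
t(state 5) = 1 + 0.44·t(state 5) + 0.22·t(state 3)
t(state 3) = 1 + 0.4·t(state 5) + 0.26·t(state 3)
Solving: t(state 5) = 2.9412, t(state 3) = 2.9412.
Expected steps from state 3 to state 1: 2.9412.

2.9412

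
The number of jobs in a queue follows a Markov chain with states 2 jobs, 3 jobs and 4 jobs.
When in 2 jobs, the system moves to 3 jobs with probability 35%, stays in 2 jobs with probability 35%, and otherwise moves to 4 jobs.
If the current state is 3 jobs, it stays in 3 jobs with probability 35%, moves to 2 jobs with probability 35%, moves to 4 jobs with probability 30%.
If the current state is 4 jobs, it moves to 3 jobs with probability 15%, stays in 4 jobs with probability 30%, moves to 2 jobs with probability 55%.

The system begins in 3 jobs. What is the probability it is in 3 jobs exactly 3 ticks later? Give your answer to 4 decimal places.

0.2900

Propagate the distribution vector 3 ticks from 3 jobs.
After 0 ticks: (0.0000, 1.0000, 0.0000)
After 1 tick: (0.3500, 0.3500, 0.3000)
After 2 ticks: (0.4100, 0.2900, 0.3000)
After 3 ticks: (0.4100, 0.2900, 0.3000)
P(in 3 jobs after 3 ticks) = 0.2900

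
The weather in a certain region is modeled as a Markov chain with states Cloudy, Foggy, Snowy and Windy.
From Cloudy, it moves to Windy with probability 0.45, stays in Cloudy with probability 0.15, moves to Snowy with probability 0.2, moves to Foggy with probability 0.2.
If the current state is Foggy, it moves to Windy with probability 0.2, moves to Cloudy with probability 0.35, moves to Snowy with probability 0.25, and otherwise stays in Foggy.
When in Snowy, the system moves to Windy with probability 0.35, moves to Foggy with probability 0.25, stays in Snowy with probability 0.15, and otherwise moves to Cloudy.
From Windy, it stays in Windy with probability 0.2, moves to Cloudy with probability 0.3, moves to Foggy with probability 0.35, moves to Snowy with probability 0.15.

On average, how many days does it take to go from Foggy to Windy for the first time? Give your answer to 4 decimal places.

3.3260

Let t(s) be the expected number of days to first reach Windy from state s, with t(Windy) = 0. Conditioning on the first day:
t(Cloudy) = 1 + 0.15·t(Cloudy) + 0.2·t(Foggy) + 0.2·t(Snowy)
t(Foggy) = 1 + 0.35·t(Cloudy) + 0.2·t(Foggy) + 0.25·t(Snowy)
t(Snowy) = 1 + 0.25·t(Cloudy) + 0.25·t(Foggy) + 0.15·t(Snowy)
Solving: t(Cloudy) = 2.6494, t(Foggy) = 3.3260, t(Snowy) = 2.9339.
Expected days from Foggy to Windy: 3.3260.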